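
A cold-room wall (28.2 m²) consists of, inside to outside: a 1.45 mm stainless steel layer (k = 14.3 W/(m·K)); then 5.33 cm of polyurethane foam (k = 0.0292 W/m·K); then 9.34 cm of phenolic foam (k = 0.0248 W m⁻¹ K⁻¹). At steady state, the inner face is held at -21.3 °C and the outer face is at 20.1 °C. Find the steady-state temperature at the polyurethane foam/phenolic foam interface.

Resistance network (inner→outer):
  R_stainless steel = L/(kA) = 0.00145/(14.3·28.2) = 3.596×10^-6 K/W
  R_polyurethane foam = L/(kA) = 0.0533/(0.0292·28.2) = 0.06473 K/W
  R_phenolic foam = L/(kA) = 0.0934/(0.0248·28.2) = 0.1336 K/W
ΣR = 3.596×10^-6 + 0.06473 + 0.1336 = 0.1983 K/W
Q = ΔT/ΣR = (-21.3 °C − 20.1 °C)/0.1983 = -208.8 W
From the inner boundary to the polyurethane foam/phenolic foam interface, ΣR_partial = 0.06473 K/W.
T_interface = T_in − Q·ΣR_partial = -21.3 °C − (-208.8)(0.06473) = -7.78 °C

T = -7.78 °C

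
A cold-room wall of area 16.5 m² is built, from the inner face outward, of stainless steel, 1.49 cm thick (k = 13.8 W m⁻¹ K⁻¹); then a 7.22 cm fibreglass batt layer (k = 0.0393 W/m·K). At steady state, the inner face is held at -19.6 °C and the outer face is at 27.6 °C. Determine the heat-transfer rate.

Resistance network (inner→outer):
  R_stainless steel = L/(kA) = 0.0149/(13.8·16.5) = 6.544×10^-5 K/W
  R_fibreglass batt = L/(kA) = 0.0722/(0.0393·16.5) = 0.1113 K/W
ΣR = 6.544×10^-5 + 0.1113 = 0.1114 K/W
Q = ΔT/ΣR = (-19.6 °C − 27.6 °C)/0.1114 = -424 W
(Negative Q ⇒ heat flows inward; heat gain = 424 W.)

Q = 424 W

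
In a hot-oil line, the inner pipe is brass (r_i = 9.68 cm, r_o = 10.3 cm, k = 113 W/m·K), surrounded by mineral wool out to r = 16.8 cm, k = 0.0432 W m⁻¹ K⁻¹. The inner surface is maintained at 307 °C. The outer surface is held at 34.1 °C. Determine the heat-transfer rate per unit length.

Q' = 151 W/m

Treat each layer as a resistance in series:
  R'_brass = ln(0.103/0.0968)/(2πk) = 0.06208/(2π·113) = 8.744×10^-5 m·K/W
  R'_mineral wool = ln(0.168/0.103)/(2πk) = 0.4892/(2π·0.0432) = 1.802 m·K/W
ΣR = 8.744×10^-5 + 1.802 = 1.802 m·K/W
Q' = ΔT/ΣR = (307 °C − 34.1 °C)/1.802 = 151 W/m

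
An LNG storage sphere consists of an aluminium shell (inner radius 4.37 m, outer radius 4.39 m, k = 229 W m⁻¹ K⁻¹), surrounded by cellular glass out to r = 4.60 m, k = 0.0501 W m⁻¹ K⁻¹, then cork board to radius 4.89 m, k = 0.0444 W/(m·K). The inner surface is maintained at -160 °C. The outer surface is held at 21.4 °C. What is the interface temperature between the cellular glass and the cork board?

T = -84.4 °C

Series thermal resistances, inner to outer:
  R_aluminium = (1/4.37 − 1/4.39)/(4πk) = 0.001043/(4π·229) = 3.623×10^-7 K/W
  R_cellular glass = (1/4.39 − 1/4.60)/(4πk) = 0.01040/(4π·0.0501) = 0.01652 K/W
  R_cork board = (1/4.60 − 1/4.89)/(4πk) = 0.01289/(4π·0.0444) = 0.02311 K/W
ΣR = 3.623×10^-7 + 0.01652 + 0.02311 = 0.03963 K/W
Q = ΔT/ΣR = (-160 °C − 21.4 °C)/0.03963 = -4577 W
From the inner boundary to the cellular glass/cork board interface, ΣR_partial = 0.01652 K/W.
T_interface = T_in − Q·ΣR_partial = -160 °C − (-4577)(0.01652) = -84.4 °C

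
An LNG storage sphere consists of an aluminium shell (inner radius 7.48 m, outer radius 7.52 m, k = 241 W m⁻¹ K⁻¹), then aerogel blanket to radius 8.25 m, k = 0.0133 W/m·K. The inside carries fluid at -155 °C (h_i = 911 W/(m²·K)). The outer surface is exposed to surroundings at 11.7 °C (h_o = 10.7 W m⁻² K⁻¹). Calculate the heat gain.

Q = 2360 W

Series thermal resistances, inner to outer:
  R_conv,in = 1/(4πr²h) = 1/(4π·7.48²·911) = 1.561×10^-6 K/W
  R_aluminium = (1/7.48 − 1/7.52)/(4πk) = 7.111×10^-4/(4π·241) = 2.348×10^-7 K/W
  R_aerogel blanket = (1/7.52 − 1/8.25)/(4πk) = 0.01177/(4π·0.0133) = 0.07040 K/W
  R_conv,out = 1/(4πr²h) = 1/(4π·8.25²·10.7) = 1.093×10^-4 K/W
ΣR = 1.561×10^-6 + 2.348×10^-7 + 0.07040 + 1.093×10^-4 = 0.07051 K/W
Q = ΔT/ΣR = (-155 °C − 11.7 °C)/0.07051 = -2360 W
(Negative Q ⇒ heat flows inward; heat gain = 2360 W.)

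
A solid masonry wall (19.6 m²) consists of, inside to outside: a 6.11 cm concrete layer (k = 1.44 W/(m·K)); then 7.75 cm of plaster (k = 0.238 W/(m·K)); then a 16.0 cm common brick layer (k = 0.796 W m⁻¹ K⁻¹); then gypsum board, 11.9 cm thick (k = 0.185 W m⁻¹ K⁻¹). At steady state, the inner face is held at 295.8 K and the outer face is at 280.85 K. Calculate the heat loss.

Q = 242 W

Resistance network (inner→outer):
  R_concrete = L/(kA) = 0.0611/(1.44·19.6) = 0.002165 K/W
  R_plaster = L/(kA) = 0.0775/(0.238·19.6) = 0.01661 K/W
  R_common brick = L/(kA) = 0.160/(0.796·19.6) = 0.01026 K/W
  R_gypsum board = L/(kA) = 0.119/(0.185·19.6) = 0.03282 K/W
ΣR = 0.002165 + 0.01661 + 0.01026 + 0.03282 = 0.06186 K/W
Q = ΔT/ΣR = (295.8 K − 280.85 K)/0.06186 = 242 W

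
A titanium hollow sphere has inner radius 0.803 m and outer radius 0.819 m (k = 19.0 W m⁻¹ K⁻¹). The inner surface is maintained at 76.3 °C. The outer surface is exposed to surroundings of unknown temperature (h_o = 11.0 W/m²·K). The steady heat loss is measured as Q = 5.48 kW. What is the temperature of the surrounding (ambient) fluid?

T_out = 16.6 °C

Series resistances:
  R_titanium = (1/0.803 − 1/0.819)/(4πk) = 0.02433/(4π·19.0) = 1.019×10^-4 K/W
  R_conv,out = 1/(4πr²h) = 1/(4π·0.819²·11.0) = 0.01079 K/W
ΣR = 0.01089 K/W
ΔT = Q·ΣR = 5480 × 0.01089 = 59.68 K
Heat flows outward, so T_out = T_in − ΔT = 76.3 − 59.68 = 16.6 °C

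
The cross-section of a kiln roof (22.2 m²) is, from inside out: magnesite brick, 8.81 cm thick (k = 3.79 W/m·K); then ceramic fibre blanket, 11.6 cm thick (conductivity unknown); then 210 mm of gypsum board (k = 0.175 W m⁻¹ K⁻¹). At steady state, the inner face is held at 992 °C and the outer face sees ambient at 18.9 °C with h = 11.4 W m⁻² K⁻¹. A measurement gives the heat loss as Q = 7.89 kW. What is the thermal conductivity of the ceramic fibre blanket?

ΣR = ΔT/Q = |992 − 18.9|/7890 = 0.1233 K/W
Known resistances:
  R_magnesite brick = L/(kA) = 0.0881/(3.79·22.2) = 0.001047 K/W
  R_gypsum board = L/(kA) = 0.210/(0.175·22.2) = 0.05405 K/W
  R_conv,out = 1/(hA) = 1/(11.4·22.2) = 0.003951 K/W
R_ceramic fibre blanket = ΣR − ΣR_known = 0.1233 − 0.05905 = 0.06425 K/W
L/(kA) = 0.06425 ⇒ k = 0.116/(0.06425·22.2) = 0.0813 W/m·K

k = 0.0813 W/m·K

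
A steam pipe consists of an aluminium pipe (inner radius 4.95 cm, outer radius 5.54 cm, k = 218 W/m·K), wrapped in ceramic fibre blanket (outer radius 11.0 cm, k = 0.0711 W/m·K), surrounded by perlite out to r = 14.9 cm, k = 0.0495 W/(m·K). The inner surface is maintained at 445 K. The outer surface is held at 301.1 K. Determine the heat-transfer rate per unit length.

Q' = 57.3 W/m

Resistance network (inner→outer):
  R'_aluminium = ln(0.0554/0.0495)/(2πk) = 0.1126/(2π·218) = 8.221×10^-5 m·K/W
  R'_ceramic fibre blanket = ln(0.110/0.0554)/(2πk) = 0.6859/(2π·0.0711) = 1.535 m·K/W
  R'_perlite = ln(0.149/0.110)/(2πk) = 0.3035/(2π·0.0495) = 0.9757 m·K/W
ΣR = 8.221×10^-5 + 1.535 + 0.9757 = 2.511 m·K/W
Q' = ΔT/ΣR = (445 K − 301.1 K)/2.511 = 57.3 W/m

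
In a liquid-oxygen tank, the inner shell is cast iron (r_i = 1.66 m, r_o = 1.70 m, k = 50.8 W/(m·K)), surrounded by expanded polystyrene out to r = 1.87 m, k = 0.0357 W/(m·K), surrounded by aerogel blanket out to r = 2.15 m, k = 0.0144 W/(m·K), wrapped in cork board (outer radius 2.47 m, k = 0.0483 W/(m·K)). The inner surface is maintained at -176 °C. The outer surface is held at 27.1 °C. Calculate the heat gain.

Series thermal resistances, inner to outer:
  R_cast iron = (1/1.66 − 1/1.70)/(4πk) = 0.01417/(4π·50.8) = 2.220×10^-5 K/W
  R_expanded polystyrene = (1/1.70 − 1/1.87)/(4πk) = 0.05348/(4π·0.0357) = 0.1192 K/W
  R_aerogel blanket = (1/1.87 − 1/2.15)/(4πk) = 0.06964/(4π·0.0144) = 0.3849 K/W
  R_cork board = (1/2.15 − 1/2.47)/(4πk) = 0.06026/(4π·0.0483) = 0.09928 K/W
ΣR = 2.220×10^-5 + 0.1192 + 0.3849 + 0.09928 = 0.6034 K/W
Q = ΔT/ΣR = (-176 °C − 27.1 °C)/0.6034 = -337 W
(Negative Q ⇒ heat flows inward; heat gain = 337 W.)

Q = 337 W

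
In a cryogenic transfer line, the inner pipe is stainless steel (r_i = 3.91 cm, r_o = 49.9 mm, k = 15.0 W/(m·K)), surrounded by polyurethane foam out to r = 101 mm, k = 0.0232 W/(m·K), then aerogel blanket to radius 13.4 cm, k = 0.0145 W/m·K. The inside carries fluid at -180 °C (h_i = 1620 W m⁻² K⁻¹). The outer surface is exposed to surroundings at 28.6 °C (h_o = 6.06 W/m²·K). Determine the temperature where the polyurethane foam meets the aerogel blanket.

T = -55.9 °C

Treat each layer as a resistance in series:
  R'_conv,in = 1/(2πr h) = 1/(2π·0.0391·1620) = 0.002513 m·K/W
  R'_stainless steel = ln(0.0499/0.0391)/(2πk) = 0.2439/(2π·15.0) = 0.002588 m·K/W
  R'_polyurethane foam = ln(0.101/0.0499)/(2πk) = 0.7051/(2π·0.0232) = 4.837 m·K/W
  R'_aerogel blanket = ln(0.134/0.101)/(2πk) = 0.2827/(2π·0.0145) = 3.103 m·K/W
  R'_conv,out = 1/(2πr h) = 1/(2π·0.134·6.06) = 0.1960 m·K/W
ΣR = 0.002513 + 0.002588 + 4.837 + 3.103 + 0.1960 = 8.141 m·K/W
Q' = ΔT/ΣR = (-180 °C − 28.6 °C)/8.141 = -25.62 W/m
From the inner boundary to the polyurethane foam/aerogel blanket interface, ΣR_partial = 4.842 m·K/W.
T_interface = T_in − Q'·ΣR_partial = -180 °C − (-25.62)(4.842) = -55.9 °C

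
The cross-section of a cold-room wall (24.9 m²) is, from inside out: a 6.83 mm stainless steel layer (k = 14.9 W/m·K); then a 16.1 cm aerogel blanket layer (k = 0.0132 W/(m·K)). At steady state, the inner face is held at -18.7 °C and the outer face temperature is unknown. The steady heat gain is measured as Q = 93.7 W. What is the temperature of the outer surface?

T_out = 27.2 °C

Series resistances:
  R_stainless steel = L/(kA) = 0.00683/(14.9·24.9) = 1.841×10^-5 K/W
  R_aerogel blanket = L/(kA) = 0.161/(0.0132·24.9) = 0.4898 K/W
ΣR = 0.4899 K/W
ΔT = Q·ΣR = 93.7 × 0.4899 = 45.90 K
Heat flows inward, so T_out = T_in + ΔT = -18.7 + 45.90 = 27.2 °C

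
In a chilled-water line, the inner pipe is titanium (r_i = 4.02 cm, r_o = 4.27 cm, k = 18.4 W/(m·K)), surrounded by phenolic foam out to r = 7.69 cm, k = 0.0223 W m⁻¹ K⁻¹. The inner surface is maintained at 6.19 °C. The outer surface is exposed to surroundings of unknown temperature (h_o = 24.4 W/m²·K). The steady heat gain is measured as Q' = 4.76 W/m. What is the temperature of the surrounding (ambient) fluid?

Series resistances:
  R'_titanium = ln(0.0427/0.0402)/(2πk) = 0.06033/(2π·18.4) = 5.219×10^-4 m·K/W
  R'_phenolic foam = ln(0.0769/0.0427)/(2πk) = 0.5883/(2π·0.0223) = 4.199 m·K/W
  R'_conv,out = 1/(2πr h) = 1/(2π·0.0769·24.4) = 0.08482 m·K/W
ΣR = 4.284 m·K/W
ΔT = Q'·ΣR = 4.76 × 4.284 = 20.39 K
Heat flows inward, so T_out = T_in + ΔT = 6.19 + 20.39 = 26.6 °C

T_out = 26.6 °C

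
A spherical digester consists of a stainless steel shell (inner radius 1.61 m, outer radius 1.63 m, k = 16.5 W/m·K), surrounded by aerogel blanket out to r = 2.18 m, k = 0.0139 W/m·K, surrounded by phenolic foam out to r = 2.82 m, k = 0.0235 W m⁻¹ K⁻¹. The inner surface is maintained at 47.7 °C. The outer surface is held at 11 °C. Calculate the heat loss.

Q = 29.6 W

Series thermal resistances, inner to outer:
  R_stainless steel = (1/1.61 − 1/1.63)/(4πk) = 0.007621/(4π·16.5) = 3.676×10^-5 K/W
  R_aerogel blanket = (1/1.63 − 1/2.18)/(4πk) = 0.1548/(4π·0.0139) = 0.8861 K/W
  R_phenolic foam = (1/2.18 − 1/2.82)/(4πk) = 0.1041/(4π·0.0235) = 0.3525 K/W
ΣR = 3.676×10^-5 + 0.8861 + 0.3525 = 1.239 K/W
Q = ΔT/ΣR = (47.7 °C − 11 °C)/1.239 = 29.6 W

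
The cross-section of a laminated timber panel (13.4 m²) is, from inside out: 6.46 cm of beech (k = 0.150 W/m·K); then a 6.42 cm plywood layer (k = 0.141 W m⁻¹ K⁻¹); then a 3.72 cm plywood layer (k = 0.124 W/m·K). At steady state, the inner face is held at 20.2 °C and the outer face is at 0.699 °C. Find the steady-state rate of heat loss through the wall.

Series thermal resistances, inner to outer:
  R_beech = L/(kA) = 0.0646/(0.150·13.4) = 0.03214 K/W
  R_plywood = L/(kA) = 0.0642/(0.141·13.4) = 0.03398 K/W
  R_plywood = L/(kA) = 0.0372/(0.124·13.4) = 0.02239 K/W
ΣR = 0.03214 + 0.03398 + 0.02239 = 0.08851 K/W
Q = ΔT/ΣR = (20.2 °C − 0.699 °C)/0.08851 = 220 W

Q = 220 W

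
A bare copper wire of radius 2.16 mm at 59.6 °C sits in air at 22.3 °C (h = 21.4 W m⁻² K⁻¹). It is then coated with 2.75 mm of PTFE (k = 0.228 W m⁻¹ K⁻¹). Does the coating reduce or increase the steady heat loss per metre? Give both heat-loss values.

Critical radius for a cylinder: r_cr = k/h = 0.0107 m = 1.07 cm.
Outer radius after coating: r₂ = 0.00216 + 0.00275 = 0.00491 m.
Since r₁ < r_cr and r₂ ≤ r_cr, the coating moves toward the maximum at r_cr — heat loss rises.
Bare: R = 1/(2πr₁h) = 3.443 m·K/W; Q = 37.3/3.443 = 10.8 W/m.
Coated: R = R_cond + R_conv = 2.088 m·K/W; Q = 37.3/2.088 = 17.9 W/m.

increases: 10.8 → 17.9 W/m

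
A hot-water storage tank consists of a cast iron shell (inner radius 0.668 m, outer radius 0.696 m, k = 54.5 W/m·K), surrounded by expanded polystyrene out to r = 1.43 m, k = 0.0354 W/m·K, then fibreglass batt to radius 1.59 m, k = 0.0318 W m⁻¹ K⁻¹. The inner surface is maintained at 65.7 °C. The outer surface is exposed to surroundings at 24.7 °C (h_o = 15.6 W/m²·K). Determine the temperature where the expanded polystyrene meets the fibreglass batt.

T = 28.7 °C

Series thermal resistances, inner to outer:
  R_cast iron = (1/0.668 − 1/0.696)/(4πk) = 0.06022/(4π·54.5) = 8.794×10^-5 K/W
  R_expanded polystyrene = (1/0.696 − 1/1.43)/(4πk) = 0.7375/(4π·0.0354) = 1.658 K/W
  R_fibreglass batt = (1/1.43 − 1/1.59)/(4πk) = 0.07037/(4π·0.0318) = 0.1761 K/W
  R_conv,out = 1/(4πr²h) = 1/(4π·1.59²·15.6) = 0.002018 K/W
ΣR = 8.794×10^-5 + 1.658 + 0.1761 + 0.002018 = 1.836 K/W
Q = ΔT/ΣR = (65.7 °C − 24.7 °C)/1.836 = 22.33 W
From the inner boundary to the expanded polystyrene/fibreglass batt interface, ΣR_partial = 1.658 K/W.
T_interface = T_in − Q·ΣR_partial = 65.7 °C − (22.33)(1.658) = 28.7 °C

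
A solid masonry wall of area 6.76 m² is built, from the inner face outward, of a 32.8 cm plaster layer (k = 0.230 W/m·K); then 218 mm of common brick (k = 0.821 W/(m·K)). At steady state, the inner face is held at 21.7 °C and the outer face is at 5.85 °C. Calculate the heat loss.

Q = 63.3 W

Resistance network (inner→outer):
  R_plaster = L/(kA) = 0.328/(0.230·6.76) = 0.2110 K/W
  R_common brick = L/(kA) = 0.218/(0.821·6.76) = 0.03928 K/W
ΣR = 0.2110 + 0.03928 = 0.2503 K/W
Q = ΔT/ΣR = (21.7 °C − 5.85 °C)/0.2503 = 63.3 W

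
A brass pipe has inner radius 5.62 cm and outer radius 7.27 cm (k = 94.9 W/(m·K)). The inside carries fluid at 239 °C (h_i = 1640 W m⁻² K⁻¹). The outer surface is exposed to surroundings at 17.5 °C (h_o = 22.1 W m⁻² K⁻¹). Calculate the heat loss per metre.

Q' = 2.19 kW/m

Series thermal resistances, inner to outer:
  R'_conv,in = 1/(2πr h) = 1/(2π·0.0562·1640) = 0.001727 m·K/W
  R'_brass = ln(0.0727/0.0562)/(2πk) = 0.2574/(2π·94.9) = 4.317×10^-4 m·K/W
  R'_conv,out = 1/(2πr h) = 1/(2π·0.0727·22.1) = 0.09906 m·K/W
ΣR = 0.001727 + 4.317×10^-4 + 0.09906 = 0.1012 m·K/W
Q' = ΔT/ΣR = (239 °C − 17.5 °C)/0.1012 = 2190 W/m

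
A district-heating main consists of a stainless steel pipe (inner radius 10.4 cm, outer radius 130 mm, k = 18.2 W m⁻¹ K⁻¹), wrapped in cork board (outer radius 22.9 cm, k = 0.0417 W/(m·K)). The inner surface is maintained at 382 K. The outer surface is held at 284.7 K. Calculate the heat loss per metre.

Treat each layer as a resistance in series:
  R'_stainless steel = ln(0.130/0.104)/(2πk) = 0.2231/(2π·18.2) = 0.001951 m·K/W
  R'_cork board = ln(0.229/0.130)/(2πk) = 0.5662/(2π·0.0417) = 2.161 m·K/W
ΣR = 0.001951 + 2.161 = 2.163 m·K/W
Q' = ΔT/ΣR = (382 K − 284.7 K)/2.163 = 45.0 W/m

Q' = 45.0 W/m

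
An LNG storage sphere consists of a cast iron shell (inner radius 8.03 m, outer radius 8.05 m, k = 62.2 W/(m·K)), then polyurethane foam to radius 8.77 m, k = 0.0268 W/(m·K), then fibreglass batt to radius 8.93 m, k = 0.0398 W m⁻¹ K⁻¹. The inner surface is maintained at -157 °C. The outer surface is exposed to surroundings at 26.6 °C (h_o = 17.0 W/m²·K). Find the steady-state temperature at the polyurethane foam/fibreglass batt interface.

Series thermal resistances, inner to outer:
  R_cast iron = (1/8.03 − 1/8.05)/(4πk) = 3.094×10^-4/(4π·62.2) = 3.958×10^-7 K/W
  R_polyurethane foam = (1/8.05 − 1/8.77)/(4πk) = 0.01020/(4π·0.0268) = 0.03028 K/W
  R_fibreglass batt = (1/8.77 − 1/8.93)/(4πk) = 0.002043/(4π·0.0398) = 0.004085 K/W
  R_conv,out = 1/(4πr²h) = 1/(4π·8.93²·17.0) = 5.870×10^-5 K/W
ΣR = 3.958×10^-7 + 0.03028 + 0.004085 + 5.870×10^-5 = 0.03442 K/W
Q = ΔT/ΣR = (-157 °C − 26.6 °C)/0.03442 = -5334 W
From the inner boundary to the polyurethane foam/fibreglass batt interface, ΣR_partial = 0.03028 K/W.
T_interface = T_in − Q·ΣR_partial = -157 °C − (-5334)(0.03028) = 4.5 °C

T = 4.5 °C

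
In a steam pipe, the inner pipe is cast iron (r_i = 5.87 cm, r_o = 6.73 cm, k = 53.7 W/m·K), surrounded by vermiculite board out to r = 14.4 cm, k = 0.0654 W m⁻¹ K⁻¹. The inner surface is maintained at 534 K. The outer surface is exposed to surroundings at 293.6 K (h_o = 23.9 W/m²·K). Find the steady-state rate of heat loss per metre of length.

Q' = 127 W/m

Resistance network (inner→outer):
  R'_cast iron = ln(0.0673/0.0587)/(2πk) = 0.1367/(2π·53.7) = 4.052×10^-4 m·K/W
  R'_vermiculite board = ln(0.144/0.0673)/(2πk) = 0.7607/(2π·0.0654) = 1.851 m·K/W
  R'_conv,out = 1/(2πr h) = 1/(2π·0.144·23.9) = 0.04624 m·K/W
ΣR = 4.052×10^-4 + 1.851 + 0.04624 = 1.898 m·K/W
Q' = ΔT/ΣR = (534 K − 293.6 K)/1.898 = 127 W/m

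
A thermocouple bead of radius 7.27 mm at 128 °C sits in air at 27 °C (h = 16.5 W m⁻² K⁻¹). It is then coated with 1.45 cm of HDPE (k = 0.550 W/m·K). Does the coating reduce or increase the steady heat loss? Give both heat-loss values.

increases: 1.11 → 4.31 W

Critical radius for a sphere: r_cr = 2k/h = 0.0667 m = 6.67 cm.
Outer radius after coating: r₂ = 0.00727 + 0.0145 = 0.02177 m.
Since r₁ < r_cr and r₂ ≤ r_cr, the coating moves toward the maximum at r_cr — heat loss rises.
Bare: R = 1/(4πr₁²h) = 91.25 K/W; Q = 101/91.25 = 1.11 W.
Coated: R = R_cond + R_conv = 23.43 K/W; Q = 101/23.43 = 4.31 W.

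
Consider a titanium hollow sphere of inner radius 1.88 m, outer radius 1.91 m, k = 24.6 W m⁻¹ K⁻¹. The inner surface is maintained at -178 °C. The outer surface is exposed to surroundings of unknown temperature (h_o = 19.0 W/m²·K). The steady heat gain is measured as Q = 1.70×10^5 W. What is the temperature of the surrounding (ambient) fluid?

T_out = 21.8 °C

Sum the resistances:
  R_titanium = (1/1.88 − 1/1.91)/(4πk) = 0.008355/(4π·24.6) = 2.703×10^-5 K/W
  R_conv,out = 1/(4πr²h) = 1/(4π·1.91²·19.0) = 0.001148 K/W
ΣR = 0.001175 K/W
ΔT = Q·ΣR = 1.70×10^5 × 0.001175 = 199.8 K
Heat flows inward, so T_out = T_in + ΔT = -178 + 199.8 = 21.8 °C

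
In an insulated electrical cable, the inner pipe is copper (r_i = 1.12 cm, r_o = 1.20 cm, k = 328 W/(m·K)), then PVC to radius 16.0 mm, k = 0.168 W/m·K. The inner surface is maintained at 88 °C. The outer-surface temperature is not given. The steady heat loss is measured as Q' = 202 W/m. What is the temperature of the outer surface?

Series resistances:
  R'_copper = ln(0.0120/0.0112)/(2πk) = 0.06899/(2π·328) = 3.348×10^-5 m·K/W
  R'_PVC = ln(0.0160/0.0120)/(2πk) = 0.2877/(2π·0.168) = 0.2725 m·K/W
ΣR = 0.2726 m·K/W
ΔT = Q'·ΣR = 202 × 0.2726 = 55.07 K
Heat flows outward, so T_out = T_in − ΔT = 88 − 55.07 = 32.9 °C

T_out = 32.9 °C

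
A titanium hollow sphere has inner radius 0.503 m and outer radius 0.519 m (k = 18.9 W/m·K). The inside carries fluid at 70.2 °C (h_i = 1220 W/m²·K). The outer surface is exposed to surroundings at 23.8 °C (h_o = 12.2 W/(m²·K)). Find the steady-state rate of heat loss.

Resistance network (inner→outer):
  R_conv,in = 1/(4πr²h) = 1/(4π·0.503²·1220) = 2.578×10^-4 K/W
  R_titanium = (1/0.503 − 1/0.519)/(4πk) = 0.06129/(4π·18.9) = 2.581×10^-4 K/W
  R_conv,out = 1/(4πr²h) = 1/(4π·0.519²·12.2) = 0.02422 K/W
ΣR = 2.578×10^-4 + 2.581×10^-4 + 0.02422 = 0.02474 K/W
Q = ΔT/ΣR = (70.2 °C − 23.8 °C)/0.02474 = 1880 W

Q = 1880 W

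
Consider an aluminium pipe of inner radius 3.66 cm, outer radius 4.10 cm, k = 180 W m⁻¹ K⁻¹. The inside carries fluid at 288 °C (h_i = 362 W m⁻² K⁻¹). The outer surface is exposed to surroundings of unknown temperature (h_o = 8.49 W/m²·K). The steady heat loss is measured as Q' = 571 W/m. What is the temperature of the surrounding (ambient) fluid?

Sum the resistances:
  R'_conv,in = 1/(2πr h) = 1/(2π·0.0366·362) = 0.01201 m·K/W
  R'_aluminium = ln(0.0410/0.0366)/(2πk) = 0.1135/(2π·180) = 1.004×10^-4 m·K/W
  R'_conv,out = 1/(2πr h) = 1/(2π·0.0410·8.49) = 0.4572 m·K/W
ΣR = 0.4693 m·K/W
ΔT = Q'·ΣR = 571 × 0.4693 = 268.0 K
Heat flows outward, so T_out = T_in − ΔT = 288 − 268.0 = 20.0 °C

T_out = 20.0 °C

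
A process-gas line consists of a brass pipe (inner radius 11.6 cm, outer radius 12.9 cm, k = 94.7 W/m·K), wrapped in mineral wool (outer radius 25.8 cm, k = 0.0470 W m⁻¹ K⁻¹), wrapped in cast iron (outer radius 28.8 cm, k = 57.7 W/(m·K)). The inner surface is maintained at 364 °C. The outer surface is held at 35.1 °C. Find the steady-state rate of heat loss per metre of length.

Q' = 140 W/m

Series thermal resistances, inner to outer:
  R'_brass = ln(0.129/0.116)/(2πk) = 0.1062/(2π·94.7) = 1.785×10^-4 m·K/W
  R'_mineral wool = ln(0.258/0.129)/(2πk) = 0.6931/(2π·0.0470) = 2.347 m·K/W
  R'_cast iron = ln(0.288/0.258)/(2πk) = 0.1100/(2π·57.7) = 3.034×10^-4 m·K/W
ΣR = 1.785×10^-4 + 2.347 + 3.034×10^-4 = 2.347 m·K/W
Q' = ΔT/ΣR = (364 °C − 35.1 °C)/2.347 = 140 W/m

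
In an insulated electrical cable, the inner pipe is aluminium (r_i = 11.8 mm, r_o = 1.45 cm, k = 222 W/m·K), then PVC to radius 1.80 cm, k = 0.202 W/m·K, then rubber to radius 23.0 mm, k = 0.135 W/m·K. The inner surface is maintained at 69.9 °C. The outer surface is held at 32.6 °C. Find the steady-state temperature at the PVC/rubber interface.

T = 56.1 °C

Treat each layer as a resistance in series:
  R'_aluminium = ln(0.0145/0.0118)/(2πk) = 0.2060/(2π·222) = 1.477×10^-4 m·K/W
  R'_PVC = ln(0.0180/0.0145)/(2πk) = 0.2162/(2π·0.202) = 0.1704 m·K/W
  R'_rubber = ln(0.0230/0.0180)/(2πk) = 0.2451/(2π·0.135) = 0.2890 m·K/W
ΣR = 1.477×10^-4 + 0.1704 + 0.2890 = 0.4595 m·K/W
Q' = ΔT/ΣR = (69.9 °C − 32.6 °C)/0.4595 = 81.18 W/m
From the inner boundary to the PVC/rubber interface, ΣR_partial = 0.1705 m·K/W.
T_interface = T_in − Q'·ΣR_partial = 69.9 °C − (81.18)(0.1705) = 56.1 °C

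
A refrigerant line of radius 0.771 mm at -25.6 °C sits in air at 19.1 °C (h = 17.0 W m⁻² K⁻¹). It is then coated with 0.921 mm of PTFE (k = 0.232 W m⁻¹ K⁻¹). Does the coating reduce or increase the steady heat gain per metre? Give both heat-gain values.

increases: 3.68 → 7.36 W/m

Critical radius for a cylinder: r_cr = k/h = 0.0136 m = 1.36 cm.
Outer radius after coating: r₂ = 7.71×10^-4 + 9.21×10^-4 = 0.001692 m.
Since r₁ < r_cr and r₂ ≤ r_cr, the coating moves toward the maximum at r_cr — heat gain rises.
Bare: R = 1/(2πr₁h) = 12.14 m·K/W; Q = 44.7/12.14 = 3.68 W/m.
Coated: R = R_cond + R_conv = 6.072 m·K/W; Q = 44.7/6.072 = 7.36 W/m.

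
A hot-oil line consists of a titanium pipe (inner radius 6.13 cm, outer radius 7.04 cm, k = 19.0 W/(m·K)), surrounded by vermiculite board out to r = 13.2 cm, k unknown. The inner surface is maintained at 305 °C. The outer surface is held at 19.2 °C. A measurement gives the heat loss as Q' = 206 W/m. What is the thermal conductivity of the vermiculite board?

ΣR = ΔT/Q' = |305 − 19.2|/206 = 1.387 m·K/W
Known resistances:
  R'_titanium = ln(0.0704/0.0613)/(2πk) = 0.1384/(2π·19.0) = 0.001159 m·K/W
R_vermiculite board = ΣR − ΣR_known = 1.387 − 0.001159 = 1.386 m·K/W
ln(r₂/r₁)/(2πk) = 1.386 ⇒ k = 0.6286/(2π·1.386) = 0.0722 W/m·K

k = 0.0722 W/m·K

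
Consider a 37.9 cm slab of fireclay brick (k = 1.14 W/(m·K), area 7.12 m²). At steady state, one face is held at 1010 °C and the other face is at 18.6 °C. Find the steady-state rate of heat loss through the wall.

Q = kA·ΔT/L = 1.14 × 7.12 × |1010 °C − 18.6 °C| / 0.379 = 21200 W

Q = 21.2 kW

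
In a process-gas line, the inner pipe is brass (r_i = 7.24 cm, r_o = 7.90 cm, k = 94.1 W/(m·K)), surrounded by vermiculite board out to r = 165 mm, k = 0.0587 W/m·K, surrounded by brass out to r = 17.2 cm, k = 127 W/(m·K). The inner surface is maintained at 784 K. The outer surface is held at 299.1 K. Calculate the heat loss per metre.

Resistance network (inner→outer):
  R'_brass = ln(0.0790/0.0724)/(2πk) = 0.08724/(2π·94.1) = 1.476×10^-4 m·K/W
  R'_vermiculite board = ln(0.165/0.0790)/(2πk) = 0.7365/(2π·0.0587) = 1.997 m·K/W
  R'_brass = ln(0.172/0.165)/(2πk) = 0.04155/(2π·127) = 5.207×10^-5 m·K/W
ΣR = 1.476×10^-4 + 1.997 + 5.207×10^-5 = 1.997 m·K/W
Q' = ΔT/ΣR = (784 K − 299.1 K)/1.997 = 243 W/m

Q' = 243 W/m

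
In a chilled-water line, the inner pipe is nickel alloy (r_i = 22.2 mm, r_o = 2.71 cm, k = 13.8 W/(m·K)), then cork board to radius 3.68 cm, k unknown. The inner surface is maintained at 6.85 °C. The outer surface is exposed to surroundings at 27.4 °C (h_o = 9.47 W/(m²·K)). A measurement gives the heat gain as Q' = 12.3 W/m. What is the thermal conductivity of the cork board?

k = 0.0402 W/m·K

ΣR = ΔT/Q' = |6.85 − 27.4|/12.3 = 1.671 m·K/W
Known resistances:
  R'_nickel alloy = ln(0.0271/0.0222)/(2πk) = 0.1994/(2π·13.8) = 0.002300 m·K/W
  R'_conv,out = 1/(2πr h) = 1/(2π·0.0368·9.47) = 0.4567 m·K/W
R_cork board = ΣR − ΣR_known = 1.671 − 0.4590 = 1.212 m·K/W
ln(r₂/r₁)/(2πk) = 1.212 ⇒ k = 0.3060/(2π·1.212) = 0.0402 W/m·K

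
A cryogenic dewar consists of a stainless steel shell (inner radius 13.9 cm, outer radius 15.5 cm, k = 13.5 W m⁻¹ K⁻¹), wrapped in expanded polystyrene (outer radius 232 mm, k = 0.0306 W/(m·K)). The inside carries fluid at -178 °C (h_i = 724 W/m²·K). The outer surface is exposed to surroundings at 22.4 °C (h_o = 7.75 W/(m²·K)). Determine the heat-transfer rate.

Resistance network (inner→outer):
  R_conv,in = 1/(4πr²h) = 1/(4π·0.139²·724) = 0.005689 K/W
  R_stainless steel = (1/0.139 − 1/0.155)/(4πk) = 0.7426/(4π·13.5) = 0.004378 K/W
  R_expanded polystyrene = (1/0.155 − 1/0.232)/(4πk) = 2.141/(4π·0.0306) = 5.569 K/W
  R_conv,out = 1/(4πr²h) = 1/(4π·0.232²·7.75) = 0.1908 K/W
ΣR = 0.005689 + 0.004378 + 5.569 + 0.1908 = 5.770 K/W
Q = ΔT/ΣR = (-178 °C − 22.4 °C)/5.770 = -34.7 W
(Negative Q ⇒ heat flows inward; heat gain = 34.7 W.)

Q = 34.7 W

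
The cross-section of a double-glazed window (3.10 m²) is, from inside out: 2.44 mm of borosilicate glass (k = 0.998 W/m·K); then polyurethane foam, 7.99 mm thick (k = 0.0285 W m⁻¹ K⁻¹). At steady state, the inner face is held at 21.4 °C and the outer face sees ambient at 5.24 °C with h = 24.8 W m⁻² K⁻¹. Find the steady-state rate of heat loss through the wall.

Resistance network (inner→outer):
  R_borosilicate glass = L/(kA) = 0.00244/(0.998·3.10) = 7.887×10^-4 K/W
  R_polyurethane foam = L/(kA) = 0.00799/(0.0285·3.10) = 0.09044 K/W
  R_conv,out = 1/(hA) = 1/(24.8·3.10) = 0.01301 K/W
ΣR = 7.887×10^-4 + 0.09044 + 0.01301 = 0.1042 K/W
Q = ΔT/ΣR = (21.4 °C − 5.24 °C)/0.1042 = 155 W

Q = 155 W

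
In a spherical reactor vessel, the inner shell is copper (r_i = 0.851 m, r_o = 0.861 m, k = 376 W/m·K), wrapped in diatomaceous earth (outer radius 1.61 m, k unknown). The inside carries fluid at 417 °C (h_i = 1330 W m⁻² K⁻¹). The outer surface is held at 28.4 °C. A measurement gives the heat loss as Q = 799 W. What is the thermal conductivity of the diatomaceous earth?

k = 0.0884 W/m·K

ΣR = ΔT/Q = |417 − 28.4|/799 = 0.4864 K/W
Known resistances:
  R_conv,in = 1/(4πr²h) = 1/(4π·0.851²·1330) = 8.262×10^-5 K/W
  R_copper = (1/0.851 − 1/0.861)/(4πk) = 0.01365/(4π·376) = 2.888×10^-6 K/W
R_diatomaceous earth = ΣR − ΣR_known = 0.4864 − 8.551×10^-5 = 0.4863 K/W
(1/r₁−1/r₂)/(4πk) = 0.4863 ⇒ k = 0.5403/(4π·0.4863) = 0.0884 W/m·K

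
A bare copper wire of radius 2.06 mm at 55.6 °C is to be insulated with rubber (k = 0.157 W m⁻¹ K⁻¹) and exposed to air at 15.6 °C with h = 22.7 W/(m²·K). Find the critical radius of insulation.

For a cylinder, r_cr = k_ins/h = 0.157/22.7 = 0.00692 m = 0.692 cm

r_cr = 0.692 cm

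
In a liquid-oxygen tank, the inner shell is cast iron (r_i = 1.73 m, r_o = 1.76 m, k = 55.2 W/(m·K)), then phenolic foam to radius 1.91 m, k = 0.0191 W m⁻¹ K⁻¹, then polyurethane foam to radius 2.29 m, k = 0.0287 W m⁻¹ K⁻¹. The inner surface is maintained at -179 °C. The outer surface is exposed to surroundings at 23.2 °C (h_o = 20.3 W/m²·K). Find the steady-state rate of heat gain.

Q = 473 W

Treat each layer as a resistance in series:
  R_cast iron = (1/1.73 − 1/1.76)/(4πk) = 0.009853/(4π·55.2) = 1.420×10^-5 K/W
  R_phenolic foam = (1/1.76 − 1/1.91)/(4πk) = 0.04462/(4π·0.0191) = 0.1859 K/W
  R_polyurethane foam = (1/1.91 − 1/2.29)/(4πk) = 0.08688/(4π·0.0287) = 0.2409 K/W
  R_conv,out = 1/(4πr²h) = 1/(4π·2.29²·20.3) = 7.475×10^-4 K/W
ΣR = 1.420×10^-5 + 0.1859 + 0.2409 + 7.475×10^-4 = 0.4276 K/W
Q = ΔT/ΣR = (-179 °C − 23.2 °C)/0.4276 = -473 W
(Negative Q ⇒ heat flows inward; heat gain = 473 W.)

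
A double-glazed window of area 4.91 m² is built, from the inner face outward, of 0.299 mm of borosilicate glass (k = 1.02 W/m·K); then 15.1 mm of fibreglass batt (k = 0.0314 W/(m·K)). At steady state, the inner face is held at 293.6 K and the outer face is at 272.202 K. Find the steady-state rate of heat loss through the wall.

Series thermal resistances, inner to outer:
  R_borosilicate glass = L/(kA) = 2.99×10^-4/(1.02·4.91) = 5.970×10^-5 K/W
  R_fibreglass batt = L/(kA) = 0.0151/(0.0314·4.91) = 0.09794 K/W
ΣR = 5.970×10^-5 + 0.09794 = 0.09800 K/W
Q = ΔT/ΣR = (293.6 K − 272.202 K)/0.09800 = 218 W

Q = 218 W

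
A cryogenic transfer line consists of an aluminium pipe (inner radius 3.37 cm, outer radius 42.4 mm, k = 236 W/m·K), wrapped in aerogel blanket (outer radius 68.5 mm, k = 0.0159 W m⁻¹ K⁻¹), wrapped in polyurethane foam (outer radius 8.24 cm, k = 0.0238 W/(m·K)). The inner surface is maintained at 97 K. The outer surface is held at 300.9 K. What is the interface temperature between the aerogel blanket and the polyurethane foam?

Resistance network (inner→outer):
  R'_aluminium = ln(0.0424/0.0337)/(2πk) = 0.2297/(2π·236) = 1.549×10^-4 m·K/W
  R'_aerogel blanket = ln(0.0685/0.0424)/(2πk) = 0.4797/(2π·0.0159) = 4.802 m·K/W
  R'_polyurethane foam = ln(0.0824/0.0685)/(2πk) = 0.1848/(2π·0.0238) = 1.235 m·K/W
ΣR = 1.549×10^-4 + 4.802 + 1.235 = 6.037 m·K/W
Q' = ΔT/ΣR = (97 K − 300.9 K)/6.037 = -33.78 W/m
From the inner boundary to the aerogel blanket/polyurethane foam interface, ΣR_partial = 4.802 m·K/W.
T_interface = T_in − Q'·ΣR_partial = 97 K − (-33.78)(4.802) = 259.2 K

T = 259.2 K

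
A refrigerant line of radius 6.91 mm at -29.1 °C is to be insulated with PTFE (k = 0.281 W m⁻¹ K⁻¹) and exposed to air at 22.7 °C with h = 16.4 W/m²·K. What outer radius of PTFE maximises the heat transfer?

For a cylinder, r_cr = k_ins/h = 0.281/16.4 = 0.0171 m = 1.71 cm

r_cr = 1.71 cm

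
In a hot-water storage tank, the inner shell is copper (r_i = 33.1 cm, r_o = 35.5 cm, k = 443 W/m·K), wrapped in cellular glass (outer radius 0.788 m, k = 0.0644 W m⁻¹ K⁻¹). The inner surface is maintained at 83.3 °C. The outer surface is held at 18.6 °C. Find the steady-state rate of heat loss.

Q = 33.8 W

Series thermal resistances, inner to outer:
  R_copper = (1/0.331 − 1/0.355)/(4πk) = 0.2042/(4π·443) = 3.669×10^-5 K/W
  R_cellular glass = (1/0.355 − 1/0.788)/(4πk) = 1.548/(4π·0.0644) = 1.913 K/W
ΣR = 3.669×10^-5 + 1.913 = 1.913 K/W
Q = ΔT/ΣR = (83.3 °C − 18.6 °C)/1.913 = 33.8 W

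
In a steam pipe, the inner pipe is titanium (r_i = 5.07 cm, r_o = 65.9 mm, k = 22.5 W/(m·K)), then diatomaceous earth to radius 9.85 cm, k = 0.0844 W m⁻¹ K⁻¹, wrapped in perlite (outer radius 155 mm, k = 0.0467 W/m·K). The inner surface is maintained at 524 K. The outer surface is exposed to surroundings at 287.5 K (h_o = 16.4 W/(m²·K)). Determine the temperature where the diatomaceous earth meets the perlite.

T = 448 K

Resistance network (inner→outer):
  R'_titanium = ln(0.0659/0.0507)/(2πk) = 0.2622/(2π·22.5) = 0.001855 m·K/W
  R'_diatomaceous earth = ln(0.0985/0.0659)/(2πk) = 0.4019/(2π·0.0844) = 0.7579 m·K/W
  R'_perlite = ln(0.155/0.0985)/(2πk) = 0.4534/(2π·0.0467) = 1.545 m·K/W
  R'_conv,out = 1/(2πr h) = 1/(2π·0.155·16.4) = 0.06261 m·K/W
ΣR = 0.001855 + 0.7579 + 1.545 + 0.06261 = 2.367 m·K/W
Q' = ΔT/ΣR = (524 K − 287.5 K)/2.367 = 99.92 W/m
From the inner boundary to the diatomaceous earth/perlite interface, ΣR_partial = 0.7598 m·K/W.
T_interface = T_in − Q'·ΣR_partial = 524 K − (99.92)(0.7598) = 448 K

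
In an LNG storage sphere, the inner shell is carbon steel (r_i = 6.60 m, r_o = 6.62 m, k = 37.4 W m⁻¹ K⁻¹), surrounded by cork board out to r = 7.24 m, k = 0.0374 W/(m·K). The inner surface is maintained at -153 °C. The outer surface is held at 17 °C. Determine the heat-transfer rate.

Treat each layer as a resistance in series:
  R_carbon steel = (1/6.60 − 1/6.62)/(4πk) = 4.577×10^-4/(4π·37.4) = 9.740×10^-7 K/W
  R_cork board = (1/6.62 − 1/7.24)/(4πk) = 0.01294/(4π·0.0374) = 0.02752 K/W
ΣR = 9.740×10^-7 + 0.02752 = 0.02752 K/W
Q = ΔT/ΣR = (-153 °C − 17 °C)/0.02752 = -6180 W
(Negative Q ⇒ heat flows inward; heat gain = 6180 W.)

Q = 6180 W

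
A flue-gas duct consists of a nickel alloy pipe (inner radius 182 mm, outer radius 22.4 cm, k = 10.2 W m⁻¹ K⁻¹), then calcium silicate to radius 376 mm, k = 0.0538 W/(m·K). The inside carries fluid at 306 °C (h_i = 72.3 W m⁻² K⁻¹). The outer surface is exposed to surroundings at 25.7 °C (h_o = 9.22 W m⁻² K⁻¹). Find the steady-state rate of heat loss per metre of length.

Q' = 176 W/m

Series thermal resistances, inner to outer:
  R'_conv,in = 1/(2πr h) = 1/(2π·0.182·72.3) = 0.01210 m·K/W
  R'_nickel alloy = ln(0.224/0.182)/(2πk) = 0.2076/(2π·10.2) = 0.003240 m·K/W
  R'_calcium silicate = ln(0.376/0.224)/(2πk) = 0.5179/(2π·0.0538) = 1.532 m·K/W
  R'_conv,out = 1/(2πr h) = 1/(2π·0.376·9.22) = 0.04591 m·K/W
ΣR = 0.01210 + 0.003240 + 1.532 + 0.04591 = 1.593 m·K/W
Q' = ΔT/ΣR = (306 °C − 25.7 °C)/1.593 = 176 W/m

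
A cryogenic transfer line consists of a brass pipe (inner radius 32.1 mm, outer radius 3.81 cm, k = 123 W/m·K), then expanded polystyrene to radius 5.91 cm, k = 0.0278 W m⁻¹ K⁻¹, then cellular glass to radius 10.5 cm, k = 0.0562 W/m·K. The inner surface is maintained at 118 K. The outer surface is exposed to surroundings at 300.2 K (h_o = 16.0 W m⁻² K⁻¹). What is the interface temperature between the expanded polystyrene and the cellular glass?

Series thermal resistances, inner to outer:
  R'_brass = ln(0.0381/0.0321)/(2πk) = 0.1714/(2π·123) = 2.217×10^-4 m·K/W
  R'_expanded polystyrene = ln(0.0591/0.0381)/(2πk) = 0.4390/(2π·0.0278) = 2.513 m·K/W
  R'_cellular glass = ln(0.105/0.0591)/(2πk) = 0.5747/(2π·0.0562) = 1.628 m·K/W
  R'_conv,out = 1/(2πr h) = 1/(2π·0.105·16.0) = 0.09474 m·K/W
ΣR = 2.217×10^-4 + 2.513 + 1.628 + 0.09474 = 4.236 m·K/W
Q' = ΔT/ΣR = (118 K − 300.2 K)/4.236 = -43.01 W/m
From the inner boundary to the expanded polystyrene/cellular glass interface, ΣR_partial = 2.513 m·K/W.
T_interface = T_in − Q'·ΣR_partial = 118 K − (-43.01)(2.513) = 226.1 K

T = 226.1 K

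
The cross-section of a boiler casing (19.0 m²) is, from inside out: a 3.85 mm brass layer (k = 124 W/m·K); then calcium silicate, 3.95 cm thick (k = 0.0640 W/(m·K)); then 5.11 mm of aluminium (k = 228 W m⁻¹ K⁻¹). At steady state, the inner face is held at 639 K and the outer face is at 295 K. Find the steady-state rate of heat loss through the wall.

Series thermal resistances, inner to outer:
  R_brass = L/(kA) = 0.00385/(124·19.0) = 1.634×10^-6 K/W
  R_calcium silicate = L/(kA) = 0.0395/(0.0640·19.0) = 0.03248 K/W
  R_aluminium = L/(kA) = 0.00511/(228·19.0) = 1.180×10^-6 K/W
ΣR = 1.634×10^-6 + 0.03248 + 1.180×10^-6 = 0.03248 K/W
Q = ΔT/ΣR = (639 K − 295 K)/0.03248 = 10600 W

Q = 10600 W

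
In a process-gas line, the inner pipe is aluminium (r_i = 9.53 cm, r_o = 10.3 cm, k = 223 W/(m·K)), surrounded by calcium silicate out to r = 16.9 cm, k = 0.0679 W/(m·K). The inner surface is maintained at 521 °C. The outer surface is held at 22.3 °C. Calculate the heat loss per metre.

Q' = 430 W/m

Series thermal resistances, inner to outer:
  R'_aluminium = ln(0.103/0.0953)/(2πk) = 0.07770/(2π·223) = 5.545×10^-5 m·K/W
  R'_calcium silicate = ln(0.169/0.103)/(2πk) = 0.4952/(2π·0.0679) = 1.161 m·K/W
ΣR = 5.545×10^-5 + 1.161 = 1.161 m·K/W
Q' = ΔT/ΣR = (521 °C − 22.3 °C)/1.161 = 430 W/m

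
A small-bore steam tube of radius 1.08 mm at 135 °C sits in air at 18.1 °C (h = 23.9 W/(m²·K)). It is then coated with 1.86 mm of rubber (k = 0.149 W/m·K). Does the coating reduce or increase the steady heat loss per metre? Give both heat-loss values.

increases: 19.0 → 35.1 W/m

Critical radius for a cylinder: r_cr = k/h = 0.00623 m = 0.623 cm.
Outer radius after coating: r₂ = 0.00108 + 0.00186 = 0.00294 m.
Since r₁ < r_cr and r₂ ≤ r_cr, the coating moves toward the maximum at r_cr — heat loss rises.
Bare: R = 1/(2πr₁h) = 6.166 m·K/W; Q = 116.9/6.166 = 19.0 W/m.
Coated: R = R_cond + R_conv = 3.335 m·K/W; Q = 116.9/3.335 = 35.1 W/m.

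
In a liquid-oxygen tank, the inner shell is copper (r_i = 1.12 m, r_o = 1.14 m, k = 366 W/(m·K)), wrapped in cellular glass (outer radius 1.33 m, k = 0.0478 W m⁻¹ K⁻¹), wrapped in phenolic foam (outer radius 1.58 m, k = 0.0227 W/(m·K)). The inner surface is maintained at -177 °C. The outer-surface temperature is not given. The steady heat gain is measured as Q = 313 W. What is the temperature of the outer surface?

T_out = 18.8 °C

Series resistances:
  R_copper = (1/1.12 − 1/1.14)/(4πk) = 0.01566/(4π·366) = 3.406×10^-6 K/W
  R_cellular glass = (1/1.14 − 1/1.33)/(4πk) = 0.1253/(4π·0.0478) = 0.2086 K/W
  R_phenolic foam = (1/1.33 − 1/1.58)/(4πk) = 0.1190/(4π·0.0227) = 0.4171 K/W
ΣR = 0.6257 K/W
ΔT = Q·ΣR = 313 × 0.6257 = 195.8 K
Heat flows inward, so T_out = T_in + ΔT = -177 + 195.8 = 18.8 °C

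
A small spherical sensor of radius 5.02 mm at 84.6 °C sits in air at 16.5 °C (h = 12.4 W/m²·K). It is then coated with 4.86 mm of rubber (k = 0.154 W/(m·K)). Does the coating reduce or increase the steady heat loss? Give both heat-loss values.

increases: 0.267 → 0.585 W

Critical radius for a sphere: r_cr = 2k/h = 0.0248 m = 2.48 cm.
Outer radius after coating: r₂ = 0.00502 + 0.00486 = 0.00988 m.
Since r₁ < r_cr and r₂ ≤ r_cr, the coating moves toward the maximum at r_cr — heat loss rises.
Bare: R = 1/(4πr₁²h) = 254.7 K/W; Q = 68.1/254.7 = 0.267 W.
Coated: R = R_cond + R_conv = 116.4 K/W; Q = 68.1/116.4 = 0.585 W.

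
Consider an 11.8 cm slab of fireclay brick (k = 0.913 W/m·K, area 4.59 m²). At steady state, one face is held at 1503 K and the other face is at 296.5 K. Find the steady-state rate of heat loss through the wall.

Q = kA·ΔT/L = 0.913 × 4.59 × |1503 K − 296.5 K| / 0.118 = 42800 W

Q = 42.8 kW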